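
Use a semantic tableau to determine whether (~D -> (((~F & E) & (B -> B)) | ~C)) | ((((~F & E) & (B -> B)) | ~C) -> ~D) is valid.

Valid

Assume the negation and expand:
Initial set: {~((~D -> (((~F & E) & (B -> B)) | ~C)) | ((((~F & E) & (B -> B)) | ~C) -> ~D))}.
~((~D -> (((~F & E) & (B -> B)) | ~C)) | ((((~F & E) & (B -> B)) | ~C) -> ~D)): α-rule — add ~(~D -> (((~F & E) & (B -> B)) | ~C)), ~((((~F & E) & (B -> B)) | ~C) -> ~D).
~(~D -> (((~F & E) & (B -> B)) | ~C)): α-rule — add ~D, ~(((~F & E) & (B -> B)) | ~C).
~((((~F & E) & (B -> B)) | ~C) -> ~D): α-rule — add (((~F & E) & (B -> B)) | ~C), ~~D.
× closes — contains both D and ~D.
All 1 branch closes.
Every branch closed, so the negation is unsatisfiable and the formula is valid.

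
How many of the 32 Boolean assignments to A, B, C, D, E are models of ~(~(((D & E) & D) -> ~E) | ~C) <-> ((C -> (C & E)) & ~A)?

Initial set: {T (~(~(((D & E) & D) -> ~E) | ~C) <-> ((C -> (C & E)) & ~A))}.
T (~(~(((D & E) & D) -> ~E) | ~C) <-> ((C -> (C & E)) & ~A)): β-rule — branch into T ~(~(((D & E) & D) -> ~E) | ~C), T ((C -> (C & E)) & ~A)  //  F ~(~(((D & E) & D) -> ~E) | ~C), F ((C -> (C & E)) & ~A).
  branch 1 (add T ~(~(((D & E) & D) -> ~E) | ~C), T ((C -> (C & E)) & ~A)):
    T ~(~(((D & E) & D) -> ~E) | ~C): α-rule — add F ~(((D & E) & D) -> ~E), F ~C.
    T ((C -> (C & E)) & ~A): α-rule — add T (C -> (C & E)), T ~A.
    F ~(((D & E) & D) -> ~E): β-rule — branch into F ((D & E) & D)  //  T ~E.
      branch 1.1 (add F ((D & E) & D)):
        T (C -> (C & E)): β-rule — branch into F C  //  T (C & E).
          branch 1.1.1 (add F C):
            × closes — contains both C and ~C.
          branch 1.1.2 (add T (C & E)):
            T (C & E): α-rule — add T C, T E.
            F ((D & E) & D): β-rule — branch into F (D & E)  //  F D.
              branch 1.1.2.1 (add F (D & E)):
                F (D & E): β-rule — branch into F D  //  F E.
                  branch 1.1.2.1.1 (add F D):
                    ○ open, literals {A=false, C=true, D=false, E=true}.
                  branch 1.1.2.1.2 (add F E):
                    × closes — contains both E and ~E.
              branch 1.1.2.2 (add F D):
                ○ open, literals {A=false, C=true, D=false, E=true}.
      branch 1.2 (add T ~E):
        T (C -> (C & E)): β-rule — branch into F C  //  T (C & E).
          branch 1.2.1 (add F C):
            × closes — contains both C and ~C.
          branch 1.2.2 (add T (C & E)):
            T (C & E): α-rule — add T C, T E.
            × closes — contains both E and ~E.
  branch 2 (add F ~(~(((D & E) & D) -> ~E) | ~C), F ((C -> (C & E)) & ~A)):
    F ~(~(((D & E) & D) -> ~E) | ~C): β-rule — branch into T ~(((D & E) & D) -> ~E)  //  T ~C.
      branch 2.1 (add T ~(((D & E) & D) -> ~E)):
        T ~(((D & E) & D) -> ~E): α-rule — add T ((D & E) & D), F ~E.
        T ((D & E) & D): α-rule — add T (D & E), T D.
        T (D & E): α-rule — add T D, T E.
        F ((C -> (C & E)) & ~A): β-rule — branch into F (C -> (C & E))  //  F ~A.
          branch 2.1.1 (add F (C -> (C & E))):
            F (C -> (C & E)): α-rule — add T C, F (C & E).
            F (C & E): β-rule — branch into F C  //  F E.
              branch 2.1.1.1 (add F C):
                × closes — contains both C and ~C.
              branch 2.1.1.2 (add F E):
                × closes — contains both E and ~E.
          branch 2.1.2 (add F ~A):
            ○ open, literals {A=true, D=true, E=true}.
      branch 2.2 (add T ~C):
        F ((C -> (C & E)) & ~A): β-rule — branch into F (C -> (C & E))  //  F ~A.
          branch 2.2.1 (add F (C -> (C & E))):
            F (C -> (C & E)): α-rule — add T C, F (C & E).
            × closes — contains both C and ~C.
          branch 2.2.2 (add F ~A):
            ○ open, literals {A=true, C=false}.
7 branches closed, 4 open.
Each open branch fixes some atoms; the unmentioned ones are free. Counting distinct full assignments: branch {A=false, C=true, D=false, E=true} (B) contributes 2 new; branch {A=false, C=true, D=false, E=true} (B) contributes 0 new; branch {A=true, D=true, E=true} (B, C) contributes 4 new; branch {A=true, C=false} (B, D, E) contributes 6 new. Total: 12.

12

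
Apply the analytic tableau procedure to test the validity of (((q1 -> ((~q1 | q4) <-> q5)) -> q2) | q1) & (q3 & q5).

Assume the negation and expand:
Initial set: {F ((((q1 -> ((~q1 | q4) <-> q5)) -> q2) | q1) & (q3 & q5))}.
F ((((q1 -> ((~q1 | q4) <-> q5)) -> q2) | q1) & (q3 & q5)): β-rule — branch into F (((q1 -> ((~q1 | q4) <-> q5)) -> q2) | q1)  //  F (q3 & q5).
  branch 1 (add F (((q1 -> ((~q1 | q4) <-> q5)) -> q2) | q1)):
    F (((q1 -> ((~q1 | q4) <-> q5)) -> q2) | q1): α-rule — add F ((q1 -> ((~q1 | q4) <-> q5)) -> q2), F q1.
    F ((q1 -> ((~q1 | q4) <-> q5)) -> q2): α-rule — add T (q1 -> ((~q1 | q4) <-> q5)), F q2.
    T (q1 -> ((~q1 | q4) <-> q5)): β-rule — branch into F q1  //  T ((~q1 | q4) <-> q5).
      branch 1.1 (add F q1):
        ○ open, literals {q1=F, q2=F}.
      branch 1.2 (add T ((~q1 | q4) <-> q5)):
        T ((~q1 | q4) <-> q5): β-rule — branch into T (~q1 | q4), T q5  //  F (~q1 | q4), F q5.
          branch 1.2.1 (add T (~q1 | q4), T q5):
            T (~q1 | q4): β-rule — branch into T ~q1  //  T q4.
              branch 1.2.1.1 (add T ~q1):
                ○ open, literals {q1=F, q2=F, q5=T}.
              branch 1.2.1.2 (add T q4):
                ○ open, literals {q1=F, q2=F, q4=T, q5=T}.
          branch 1.2.2 (add F (~q1 | q4), F q5):
            F (~q1 | q4): α-rule — add F ~q1, F q4.
            × closes — contains both q1 and ~q1.
  branch 2 (add F (q3 & q5)):
    F (q3 & q5): β-rule — branch into F q3  //  F q5.
      branch 2.1 (add F q3):
        ○ open, literals {q3=F}.
      branch 2.2 (add F q5):
        ○ open, literals {q5=F}.
1 branch closed, 5 open.
An open branch gives a countermodel: q1=F, q2=F (unmentioned atoms arbitrary); under it the original formula is false.

Not valid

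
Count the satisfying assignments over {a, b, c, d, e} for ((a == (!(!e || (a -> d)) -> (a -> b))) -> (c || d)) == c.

Initial set: {(((a == (!(!e || (a -> d)) -> (a -> b))) -> (c || d)) == c)}.
(((a == (!(!e || (a -> d)) -> (a -> b))) -> (c || d)) == c): β-rule — branch into ((a == (!(!e || (a -> d)) -> (a -> b))) -> (c || d)), c  //  !((a == (!(!e || (a -> d)) -> (a -> b))) -> (c || d)), !c.
  branch 1 (add ((a == (!(!e || (a -> d)) -> (a -> b))) -> (c || d)), c):
    ((a == (!(!e || (a -> d)) -> (a -> b))) -> (c || d)): β-rule — branch into !(a == (!(!e || (a -> d)) -> (a -> b)))  //  (c || d).
      branch 1.1 (add !(a == (!(!e || (a -> d)) -> (a -> b)))):
        !(a == (!(!e || (a -> d)) -> (a -> b))): β-rule — branch into a, !(!(!e || (a -> d)) -> (a -> b))  //  !a, (!(!e || (a -> d)) -> (a -> b)).
          branch 1.1.1 (add a, !(!(!e || (a -> d)) -> (a -> b))):
            !(!(!e || (a -> d)) -> (a -> b)): α-rule — add !(!e || (a -> d)), !(a -> b).
            !(!e || (a -> d)): α-rule — add !!e, !(a -> d).
            !(a -> b): α-rule — add a, !b.
            !(a -> d): α-rule — add a, !d.
            ○ open, literals {a=1, b=0, c=1, d=0, e=1}.
          branch 1.1.2 (add !a, (!(!e || (a -> d)) -> (a -> b))):
            (!(!e || (a -> d)) -> (a -> b)): β-rule — branch into !!(!e || (a -> d))  //  (a -> b).
              branch 1.1.2.1 (add !!(!e || (a -> d))):
                !!(!e || (a -> d)): β-rule — branch into !e  //  (a -> d).
                  branch 1.1.2.1.1 (add !e):
                    ○ open, literals {a=0, c=1, e=0}.
                  branch 1.1.2.1.2 (add (a -> d)):
                    (a -> d): β-rule — branch into !a  //  d.
                      branch 1.1.2.1.2.1 (add !a):
                        ○ open, literals {a=0, c=1}.
                      branch 1.1.2.1.2.2 (add d):
                        ○ open, literals {a=0, c=1, d=1}.
              branch 1.1.2.2 (add (a -> b)):
                (a -> b): β-rule — branch into !a  //  b.
                  branch 1.1.2.2.1 (add !a):
                    ○ open, literals {a=0, c=1}.
                  branch 1.1.2.2.2 (add b):
                    ○ open, literals {a=0, b=1, c=1}.
      branch 1.2 (add (c || d)):
        (c || d): β-rule — branch into c  //  d.
          branch 1.2.1 (add c):
            ○ open, literals {c=1}.
          branch 1.2.2 (add d):
            ○ open, literals {c=1, d=1}.
  branch 2 (add !((a == (!(!e || (a -> d)) -> (a -> b))) -> (c || d)), !c):
    !((a == (!(!e || (a -> d)) -> (a -> b))) -> (c || d)): α-rule — add (a == (!(!e || (a -> d)) -> (a -> b))), !(c || d).
    !(c || d): α-rule — add !c, !d.
    (a == (!(!e || (a -> d)) -> (a -> b))): β-rule — branch into a, (!(!e || (a -> d)) -> (a -> b))  //  !a, !(!(!e || (a -> d)) -> (a -> b)).
      branch 2.1 (add a, (!(!e || (a -> d)) -> (a -> b))):
        (!(!e || (a -> d)) -> (a -> b)): β-rule — branch into !!(!e || (a -> d))  //  (a -> b).
          branch 2.1.1 (add !!(!e || (a -> d))):
            !!(!e || (a -> d)): β-rule — branch into !e  //  (a -> d).
              branch 2.1.1.1 (add !e):
                ○ open, literals {a=1, c=0, d=0, e=0}.
              branch 2.1.1.2 (add (a -> d)):
                (a -> d): β-rule — branch into !a  //  d.
                  branch 2.1.1.2.1 (add !a):
                    × closes — contains both a and !a.
                  branch 2.1.1.2.2 (add d):
                    × closes — contains both d and !d.
          branch 2.1.2 (add (a -> b)):
            (a -> b): β-rule — branch into !a  //  b.
              branch 2.1.2.1 (add !a):
                × closes — contains both a and !a.
              branch 2.1.2.2 (add b):
                ○ open, literals {a=1, b=1, c=0, d=0}.
      branch 2.2 (add !a, !(!(!e || (a -> d)) -> (a -> b))):
        !(!(!e || (a -> d)) -> (a -> b)): α-rule — add !(!e || (a -> d)), !(a -> b).
        !(!e || (a -> d)): α-rule — add !!e, !(a -> d).
        !(a -> b): α-rule — add a, !b.
        × closes — contains both a and !a.
4 branches closed, 10 open.
Each open branch fixes some atoms; the unmentioned ones are free. Counting distinct full assignments: branch {a=1, b=0, c=1, d=0, e=1} (none free) contributes 1 new; branch {a=0, c=1, e=0} (b, d) contributes 4 new; branch {a=0, c=1} (b, d, e) contributes 4 new; branch {a=0, c=1, d=1} (b, e) contributes 0 new; branch {a=0, c=1} (b, d, e) contributes 0 new; branch {a=0, b=1, c=1} (d, e) contributes 0 new; branch {c=1} (a, b, d, e) contributes 7 new; branch {c=1, d=1} (a, b, e) contributes 0 new; branch {a=1, c=0, d=0, e=0} (b) contributes 2 new; branch {a=1, b=1, c=0, d=0} (e) contributes 1 new. Total: 19.

19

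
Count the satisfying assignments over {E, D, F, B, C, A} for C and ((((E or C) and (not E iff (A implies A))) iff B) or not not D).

24

Initial set: {T (C and ((((E or C) and (not E iff (A implies A))) iff B) or not not D))}.
T (C and ((((E or C) and (not E iff (A implies A))) iff B) or not not D)): α-rule — add T C, T ((((E or C) and (not E iff (A implies A))) iff B) or not not D).
T ((((E or C) and (not E iff (A implies A))) iff B) or not not D): β-rule — branch into T (((E or C) and (not E iff (A implies A))) iff B)  //  T not not D.
  branch 1 (add T (((E or C) and (not E iff (A implies A))) iff B)):
    T (((E or C) and (not E iff (A implies A))) iff B): β-rule — branch into T ((E or C) and (not E iff (A implies A))), T B  //  F ((E or C) and (not E iff (A implies A))), F B.
      branch 1.1 (add T ((E or C) and (not E iff (A implies A))), T B):
        T ((E or C) and (not E iff (A implies A))): α-rule — add T (E or C), T (not E iff (A implies A)).
        T (E or C): β-rule — branch into T E  //  T C.
          branch 1.1.1 (add T E):
            T (not E iff (A implies A)): β-rule — branch into T not E, T (A implies A)  //  F not E, F (A implies A).
              branch 1.1.1.1 (add T not E, T (A implies A)):
                × closes — contains both E and not E.
              branch 1.1.1.2 (add F not E, F (A implies A)):
                F (A implies A): α-rule — add T A, F A.
                × closes — contains both A and not A.
          branch 1.1.2 (add T C):
            T (not E iff (A implies A)): β-rule — branch into T not E, T (A implies A)  //  F not E, F (A implies A).
              branch 1.1.2.1 (add T not E, T (A implies A)):
                T (A implies A): β-rule — branch into F A  //  T A.
                  branch 1.1.2.1.1 (add F A):
                    ○ open, literals {A=false, B=true, C=true, E=false}.
                  branch 1.1.2.1.2 (add T A):
                    ○ open, literals {A=true, B=true, C=true, E=false}.
              branch 1.1.2.2 (add F not E, F (A implies A)):
                F (A implies A): α-rule — add T A, F A.
                × closes — contains both A and not A.
      branch 1.2 (add F ((E or C) and (not E iff (A implies A))), F B):
        F ((E or C) and (not E iff (A implies A))): β-rule — branch into F (E or C)  //  F (not E iff (A implies A)).
          branch 1.2.1 (add F (E or C)):
            F (E or C): α-rule — add F E, F C.
            × closes — contains both C and not C.
          branch 1.2.2 (add F (not E iff (A implies A))):
            F (not E iff (A implies A)): β-rule — branch into T not E, F (A implies A)  //  F not E, T (A implies A).
              branch 1.2.2.1 (add T not E, F (A implies A)):
                F (A implies A): α-rule — add T A, F A.
                × closes — contains both A and not A.
              branch 1.2.2.2 (add F not E, T (A implies A)):
                T (A implies A): β-rule — branch into F A  //  T A.
                  branch 1.2.2.2.1 (add F A):
                    ○ open, literals {A=false, B=false, C=true, E=true}.
                  branch 1.2.2.2.2 (add T A):
                    ○ open, literals {A=true, B=false, C=true, E=true}.
  branch 2 (add T not not D):
    T not not D: drop double negation, giving T D.
    ○ open, literals {C=true, D=true}.
5 branches closed, 5 open.
Each open branch fixes some atoms; the unmentioned ones are free. Counting distinct full assignments: branch {A=false, B=true, C=true, E=false} (D, F) contributes 4 new; branch {A=true, B=true, C=true, E=false} (D, F) contributes 4 new; branch {A=false, B=false, C=true, E=true} (D, F) contributes 4 new; branch {A=true, B=false, C=true, E=true} (D, F) contributes 4 new; branch {C=true, D=true} (E, F, B, A) contributes 8 new. Total: 24.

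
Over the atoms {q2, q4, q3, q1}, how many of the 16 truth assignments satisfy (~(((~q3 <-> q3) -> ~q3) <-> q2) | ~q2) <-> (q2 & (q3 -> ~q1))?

Initial set: {((~(((~q3 <-> q3) -> ~q3) <-> q2) | ~q2) <-> (q2 & (q3 -> ~q1)))}.
((~(((~q3 <-> q3) -> ~q3) <-> q2) | ~q2) <-> (q2 & (q3 -> ~q1))): β-rule — branch into (~(((~q3 <-> q3) -> ~q3) <-> q2) | ~q2), (q2 & (q3 -> ~q1))  //  ~(~(((~q3 <-> q3) -> ~q3) <-> q2) | ~q2), ~(q2 & (q3 -> ~q1)).
  branch 1 (add (~(((~q3 <-> q3) -> ~q3) <-> q2) | ~q2), (q2 & (q3 -> ~q1))):
    (q2 & (q3 -> ~q1)): α-rule — add q2, (q3 -> ~q1).
    (~(((~q3 <-> q3) -> ~q3) <-> q2) | ~q2): β-rule — branch into ~(((~q3 <-> q3) -> ~q3) <-> q2)  //  ~q2.
      branch 1.1 (add ~(((~q3 <-> q3) -> ~q3) <-> q2)):
        (q3 -> ~q1): β-rule — branch into ~q3  //  ~q1.
          branch 1.1.1 (add ~q3):
            ~(((~q3 <-> q3) -> ~q3) <-> q2): β-rule — branch into ((~q3 <-> q3) -> ~q3), ~q2  //  ~((~q3 <-> q3) -> ~q3), q2.
              branch 1.1.1.1 (add ((~q3 <-> q3) -> ~q3), ~q2):
                × closes — contains both q2 and ~q2.
              branch 1.1.1.2 (add ~((~q3 <-> q3) -> ~q3), q2):
                ~((~q3 <-> q3) -> ~q3): α-rule — add (~q3 <-> q3), ~~q3.
                × closes — contains both q3 and ~q3.
          branch 1.1.2 (add ~q1):
            ~(((~q3 <-> q3) -> ~q3) <-> q2): β-rule — branch into ((~q3 <-> q3) -> ~q3), ~q2  //  ~((~q3 <-> q3) -> ~q3), q2.
              branch 1.1.2.1 (add ((~q3 <-> q3) -> ~q3), ~q2):
                × closes — contains both q2 and ~q2.
              branch 1.1.2.2 (add ~((~q3 <-> q3) -> ~q3), q2):
                ~((~q3 <-> q3) -> ~q3): α-rule — add (~q3 <-> q3), ~~q3.
                (~q3 <-> q3): β-rule — branch into ~q3, q3  //  ~~q3, ~q3.
                  branch 1.1.2.2.1 (add ~q3, q3):
                    × closes — contains both q3 and ~q3.
                  branch 1.1.2.2.2 (add ~~q3, ~q3):
                    × closes — contains both q3 and ~q3.
      branch 1.2 (add ~q2):
        × closes — contains both q2 and ~q2.
  branch 2 (add ~(~(((~q3 <-> q3) -> ~q3) <-> q2) | ~q2), ~(q2 & (q3 -> ~q1))):
    ~(~(((~q3 <-> q3) -> ~q3) <-> q2) | ~q2): α-rule — add ~~(((~q3 <-> q3) -> ~q3) <-> q2), ~~q2.
    ~(q2 & (q3 -> ~q1)): β-rule — branch into ~q2  //  ~(q3 -> ~q1).
      branch 2.1 (add ~q2):
        × closes — contains both q2 and ~q2.
      branch 2.2 (add ~(q3 -> ~q1)):
        ~(q3 -> ~q1): α-rule — add q3, ~~q1.
        ~~(((~q3 <-> q3) -> ~q3) <-> q2): β-rule — branch into ((~q3 <-> q3) -> ~q3), q2  //  ~((~q3 <-> q3) -> ~q3), ~q2.
          branch 2.2.1 (add ((~q3 <-> q3) -> ~q3), q2):
            ((~q3 <-> q3) -> ~q3): β-rule — branch into ~(~q3 <-> q3)  //  ~q3.
              branch 2.2.1.1 (add ~(~q3 <-> q3)):
                ~(~q3 <-> q3): β-rule — branch into ~q3, ~q3  //  ~~q3, q3.
                  branch 2.2.1.1.1 (add ~q3, ~q3):
                    × closes — contains both q3 and ~q3.
                  branch 2.2.1.1.2 (add ~~q3, q3):
                    ○ open, literals {q1=1, q2=1, q3=1}.
              branch 2.2.1.2 (add ~q3):
                × closes — contains both q3 and ~q3.
          branch 2.2.2 (add ~((~q3 <-> q3) -> ~q3), ~q2):
            × closes — contains both q2 and ~q2.
10 branches closed, 1 open.
Each open branch fixes some atoms; the unmentioned ones are free. Counting distinct full assignments: branch {q1=1, q2=1, q3=1} (q4) contributes 2 new. Total: 2.

2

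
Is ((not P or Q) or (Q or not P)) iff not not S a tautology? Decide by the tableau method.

Assume the negation and expand:
Initial set: {not (((not P or Q) or (Q or not P)) iff not not S)}.
not (((not P or Q) or (Q or not P)) iff not not S): β-rule — branch into ((not P or Q) or (Q or not P)), not not not S  //  not ((not P or Q) or (Q or not P)), not not S.
  branch 1 (add ((not P or Q) or (Q or not P)), not not not S):
    not not not S: drop double negation, giving not S.
    ((not P or Q) or (Q or not P)): β-rule — branch into (not P or Q)  //  (Q or not P).
      branch 1.1 (add (not P or Q)):
        (not P or Q): β-rule — branch into not P  //  Q.
          branch 1.1.1 (add not P):
            ○ open, literals {P=F, S=F}.
          branch 1.1.2 (add Q):
            ○ open, literals {Q=T, S=F}.
      branch 1.2 (add (Q or not P)):
        (Q or not P): β-rule — branch into Q  //  not P.
          branch 1.2.1 (add Q):
            ○ open, literals {Q=T, S=F}.
          branch 1.2.2 (add not P):
            ○ open, literals {P=F, S=F}.
  branch 2 (add not ((not P or Q) or (Q or not P)), not not S):
    not ((not P or Q) or (Q or not P)): α-rule — add not (not P or Q), not (Q or not P).
    not not S: drop double negation, giving S.
    not (not P or Q): α-rule — add not not P, not Q.
    not (Q or not P): α-rule — add not Q, not not P.
    ○ open, literals {P=T, Q=F, S=T}.
0 branches closed, 5 open.
An open branch gives a countermodel: P=F, S=F (unmentioned atoms arbitrary); under it the original formula is false.

Not valid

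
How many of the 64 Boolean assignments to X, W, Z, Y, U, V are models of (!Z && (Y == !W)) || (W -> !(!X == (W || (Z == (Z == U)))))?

Initial set: {T ((!Z && (Y == !W)) || (W -> !(!X == (W || (Z == (Z == U))))))}.
T ((!Z && (Y == !W)) || (W -> !(!X == (W || (Z == (Z == U)))))): β-rule — branch into T (!Z && (Y == !W))  //  T (W -> !(!X == (W || (Z == (Z == U))))).
  branch 1 (add T (!Z && (Y == !W))):
    T (!Z && (Y == !W)): α-rule — add T !Z, T (Y == !W).
    T (Y == !W): β-rule — branch into T Y, T !W  //  F Y, F !W.
      branch 1.1 (add T Y, T !W):
        ○ open, literals {W=F, Y=T, Z=F}.
      branch 1.2 (add F Y, F !W):
        ○ open, literals {W=T, Y=F, Z=F}.
  branch 2 (add T (W -> !(!X == (W || (Z == (Z == U)))))):
    T (W -> !(!X == (W || (Z == (Z == U))))): β-rule — branch into F W  //  T !(!X == (W || (Z == (Z == U)))).
      branch 2.1 (add F W):
        ○ open, literals {W=F}.
      branch 2.2 (add T !(!X == (W || (Z == (Z == U))))):
        T !(!X == (W || (Z == (Z == U)))): β-rule — branch into T !X, F (W || (Z == (Z == U)))  //  F !X, T (W || (Z == (Z == U))).
          branch 2.2.1 (add T !X, F (W || (Z == (Z == U)))):
            F (W || (Z == (Z == U))): α-rule — add F W, F (Z == (Z == U)).
            F (Z == (Z == U)): β-rule — branch into T Z, F (Z == U)  //  F Z, T (Z == U).
              branch 2.2.1.1 (add T Z, F (Z == U)):
                F (Z == U): β-rule — branch into T Z, F U  //  F Z, T U.
                  branch 2.2.1.1.1 (add T Z, F U):
                    ○ open, literals {U=F, W=F, X=F, Z=T}.
                  branch 2.2.1.1.2 (add F Z, T U):
                    × closes — contains both Z and !Z.
              branch 2.2.1.2 (add F Z, T (Z == U)):
                T (Z == U): β-rule — branch into T Z, T U  //  F Z, F U.
                  branch 2.2.1.2.1 (add T Z, T U):
                    × closes — contains both Z and !Z.
                  branch 2.2.1.2.2 (add F Z, F U):
                    ○ open, literals {U=F, W=F, X=F, Z=F}.
          branch 2.2.2 (add F !X, T (W || (Z == (Z == U)))):
            T (W || (Z == (Z == U))): β-rule — branch into T W  //  T (Z == (Z == U)).
              branch 2.2.2.1 (add T W):
                ○ open, literals {W=T, X=T}.
              branch 2.2.2.2 (add T (Z == (Z == U))):
                T (Z == (Z == U)): β-rule — branch into T Z, T (Z == U)  //  F Z, F (Z == U).
                  branch 2.2.2.2.1 (add T Z, T (Z == U)):
                    T (Z == U): β-rule — branch into T Z, T U  //  F Z, F U.
                      branch 2.2.2.2.1.1 (add T Z, T U):
                        ○ open, literals {U=T, X=T, Z=T}.
                      branch 2.2.2.2.1.2 (add F Z, F U):
                        × closes — contains both Z and !Z.
                  branch 2.2.2.2.2 (add F Z, F (Z == U)):
                    F (Z == U): β-rule — branch into T Z, F U  //  F Z, T U.
                      branch 2.2.2.2.2.1 (add T Z, F U):
                        × closes — contains both Z and !Z.
                      branch 2.2.2.2.2.2 (add F Z, T U):
                        ○ open, literals {U=T, X=T, Z=F}.
4 branches closed, 8 open.
Each open branch fixes some atoms; the unmentioned ones are free. Counting distinct full assignments: branch {W=F, Y=T, Z=F} (X, U, V) contributes 8 new; branch {W=T, Y=F, Z=F} (X, U, V) contributes 8 new; branch {W=F} (X, Z, Y, U, V) contributes 24 new; branch {U=F, W=F, X=F, Z=T} (Y, V) contributes 0 new; branch {U=F, W=F, X=F, Z=F} (Y, V) contributes 0 new; branch {W=T, X=T} (Z, Y, U, V) contributes 12 new; branch {U=T, X=T, Z=T} (W, Y, V) contributes 0 new; branch {U=T, X=T, Z=F} (W, Y, V) contributes 0 new. Total: 52.

52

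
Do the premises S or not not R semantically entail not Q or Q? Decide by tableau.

Initial set: {(S or not not R); not (not Q or Q)}.
not (not Q or Q): α-rule — add not not Q, not Q.
× closes — contains both Q and not Q.
All 1 branch closes.
Every branch closed, so the premises entail the conclusion.

Yes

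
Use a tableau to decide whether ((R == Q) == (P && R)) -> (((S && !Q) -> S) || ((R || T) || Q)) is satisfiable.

Initial set: {T (((R == Q) == (P && R)) -> (((S && !Q) -> S) || ((R || T) || Q)))}.
T (((R == Q) == (P && R)) -> (((S && !Q) -> S) || ((R || T) || Q))): β-rule — branch into F ((R == Q) == (P && R))  //  T (((S && !Q) -> S) || ((R || T) || Q)).
  branch 1 (add F ((R == Q) == (P && R))):
    F ((R == Q) == (P && R)): β-rule — branch into T (R == Q), F (P && R)  //  F (R == Q), T (P && R).
      branch 1.1 (add T (R == Q), F (P && R)):
        T (R == Q): β-rule — branch into T R, T Q  //  F R, F Q.
          branch 1.1.1 (add T R, T Q):
            F (P && R): β-rule — branch into F P  //  F R.
              branch 1.1.1.1 (add F P):
                ○ open, literals {P=F, Q=T, R=T}.
              branch 1.1.1.2 (add F R):
                × closes — contains both R and !R.
          branch 1.1.2 (add F R, F Q):
            F (P && R): β-rule — branch into F P  //  F R.
              branch 1.1.2.1 (add F P):
                ○ open, literals {P=F, Q=F, R=F}.
              branch 1.1.2.2 (add F R):
                ○ open, literals {Q=F, R=F}.
      branch 1.2 (add F (R == Q), T (P && R)):
        T (P && R): α-rule — add T P, T R.
        F (R == Q): β-rule — branch into T R, F Q  //  F R, T Q.
          branch 1.2.1 (add T R, F Q):
            ○ open, literals {P=T, Q=F, R=T}.
          branch 1.2.2 (add F R, T Q):
            × closes — contains both R and !R.
  branch 2 (add T (((S && !Q) -> S) || ((R || T) || Q))):
    T (((S && !Q) -> S) || ((R || T) || Q)): β-rule — branch into T ((S && !Q) -> S)  //  T ((R || T) || Q).
      branch 2.1 (add T ((S && !Q) -> S)):
        T ((S && !Q) -> S): β-rule — branch into F (S && !Q)  //  T S.
          branch 2.1.1 (add F (S && !Q)):
            F (S && !Q): β-rule — branch into F S  //  F !Q.
              branch 2.1.1.1 (add F S):
                ○ open, literals {S=F}.
              branch 2.1.1.2 (add F !Q):
                ○ open, literals {Q=T}.
          branch 2.1.2 (add T S):
            ○ open, literals {S=T}.
      branch 2.2 (add T ((R || T) || Q)):
        T ((R || T) || Q): β-rule — branch into T (R || T)  //  T Q.
          branch 2.2.1 (add T (R || T)):
            T (R || T): β-rule — branch into T R  //  T T.
              branch 2.2.1.1 (add T R):
                ○ open, literals {R=T}.
              branch 2.2.1.2 (add T T):
                ○ open, literals {T=T}.
          branch 2.2.2 (add T Q):
            ○ open, literals {Q=T}.
2 branches closed, 10 open.
An open branch gives a satisfying assignment: P=F, Q=T, R=T.

Satisfiable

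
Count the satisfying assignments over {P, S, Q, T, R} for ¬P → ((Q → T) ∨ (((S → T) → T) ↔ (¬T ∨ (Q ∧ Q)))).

Initial set: {(¬P → ((Q → T) ∨ (((S → T) → T) ↔ (¬T ∨ (Q ∧ Q)))))}.
(¬P → ((Q → T) ∨ (((S → T) → T) ↔ (¬T ∨ (Q ∧ Q))))): β-rule — branch into ¬¬P  //  ((Q → T) ∨ (((S → T) → T) ↔ (¬T ∨ (Q ∧ Q)))).
  branch 1 (add ¬¬P):
    ○ open, literals {P=1}.
  branch 2 (add ((Q → T) ∨ (((S → T) → T) ↔ (¬T ∨ (Q ∧ Q))))):
    ((Q → T) ∨ (((S → T) → T) ↔ (¬T ∨ (Q ∧ Q)))): β-rule — branch into (Q → T)  //  (((S → T) → T) ↔ (¬T ∨ (Q ∧ Q))).
      branch 2.1 (add (Q → T)):
        (Q → T): β-rule — branch into ¬Q  //  T.
          branch 2.1.1 (add ¬Q):
            ○ open, literals {Q=0}.
          branch 2.1.2 (add T):
            ○ open, literals {T=1}.
      branch 2.2 (add (((S → T) → T) ↔ (¬T ∨ (Q ∧ Q)))):
        (((S → T) → T) ↔ (¬T ∨ (Q ∧ Q))): β-rule — branch into ((S → T) → T), (¬T ∨ (Q ∧ Q))  //  ¬((S → T) → T), ¬(¬T ∨ (Q ∧ Q)).
          branch 2.2.1 (add ((S → T) → T), (¬T ∨ (Q ∧ Q))):
            ((S → T) → T): β-rule — branch into ¬(S → T)  //  T.
              branch 2.2.1.1 (add ¬(S → T)):
                ¬(S → T): α-rule — add S, ¬T.
                (¬T ∨ (Q ∧ Q)): β-rule — branch into ¬T  //  (Q ∧ Q).
                  branch 2.2.1.1.1 (add ¬T):
                    ○ open, literals {S=1, T=0}.
                  branch 2.2.1.1.2 (add (Q ∧ Q)):
                    (Q ∧ Q): α-rule — add Q, Q.
                    ○ open, literals {Q=1, S=1, T=0}.
              branch 2.2.1.2 (add T):
                (¬T ∨ (Q ∧ Q)): β-rule — branch into ¬T  //  (Q ∧ Q).
                  branch 2.2.1.2.1 (add ¬T):
                    × closes — contains both T and ¬T.
                  branch 2.2.1.2.2 (add (Q ∧ Q)):
                    (Q ∧ Q): α-rule — add Q, Q.
                    ○ open, literals {Q=1, T=1}.
          branch 2.2.2 (add ¬((S → T) → T), ¬(¬T ∨ (Q ∧ Q))):
            ¬((S → T) → T): α-rule — add (S → T), ¬T.
            ¬(¬T ∨ (Q ∧ Q)): α-rule — add ¬¬T, ¬(Q ∧ Q).
            × closes — contains both T and ¬T.
2 branches closed, 6 open.
Each open branch fixes some atoms; the unmentioned ones are free. Counting distinct full assignments: branch {P=1} (S, Q, T, R) contributes 16 new; branch {Q=0} (P, S, T, R) contributes 8 new; branch {T=1} (P, S, Q, R) contributes 4 new; branch {S=1, T=0} (P, Q, R) contributes 2 new; branch {Q=1, S=1, T=0} (P, R) contributes 0 new; branch {Q=1, T=1} (P, S, R) contributes 0 new. Total: 30.

30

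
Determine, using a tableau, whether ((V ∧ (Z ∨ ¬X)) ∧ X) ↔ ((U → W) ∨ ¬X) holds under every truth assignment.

Assume the negation and expand:
Initial set: {F (((V ∧ (Z ∨ ¬X)) ∧ X) ↔ ((U → W) ∨ ¬X))}.
F (((V ∧ (Z ∨ ¬X)) ∧ X) ↔ ((U → W) ∨ ¬X)): β-rule — branch into T ((V ∧ (Z ∨ ¬X)) ∧ X), F ((U → W) ∨ ¬X)  //  F ((V ∧ (Z ∨ ¬X)) ∧ X), T ((U → W) ∨ ¬X).
  branch 1 (add T ((V ∧ (Z ∨ ¬X)) ∧ X), F ((U → W) ∨ ¬X)):
    T ((V ∧ (Z ∨ ¬X)) ∧ X): α-rule — add T (V ∧ (Z ∨ ¬X)), T X.
    F ((U → W) ∨ ¬X): α-rule — add F (U → W), F ¬X.
    T (V ∧ (Z ∨ ¬X)): α-rule — add T V, T (Z ∨ ¬X).
    F (U → W): α-rule — add T U, F W.
    T (Z ∨ ¬X): β-rule — branch into T Z  //  T ¬X.
      branch 1.1 (add T Z):
        ○ open, literals {U=true, V=true, W=false, X=true, Z=true}.
      branch 1.2 (add T ¬X):
        × closes — contains both X and ¬X.
  branch 2 (add F ((V ∧ (Z ∨ ¬X)) ∧ X), T ((U → W) ∨ ¬X)):
    F ((V ∧ (Z ∨ ¬X)) ∧ X): β-rule — branch into F (V ∧ (Z ∨ ¬X))  //  F X.
      branch 2.1 (add F (V ∧ (Z ∨ ¬X))):
        T ((U → W) ∨ ¬X): β-rule — branch into T (U → W)  //  T ¬X.
          branch 2.1.1 (add T (U → W)):
            F (V ∧ (Z ∨ ¬X)): β-rule — branch into F V  //  F (Z ∨ ¬X).
              branch 2.1.1.1 (add F V):
                T (U → W): β-rule — branch into F U  //  T W.
                  branch 2.1.1.1.1 (add F U):
                    ○ open, literals {U=false, V=false}.
                  branch 2.1.1.1.2 (add T W):
                    ○ open, literals {V=false, W=true}.
              branch 2.1.1.2 (add F (Z ∨ ¬X)):
                F (Z ∨ ¬X): α-rule — add F Z, F ¬X.
                T (U → W): β-rule — branch into F U  //  T W.
                  branch 2.1.1.2.1 (add F U):
                    ○ open, literals {U=false, X=true, Z=false}.
                  branch 2.1.1.2.2 (add T W):
                    ○ open, literals {W=true, X=true, Z=false}.
          branch 2.1.2 (add T ¬X):
            F (V ∧ (Z ∨ ¬X)): β-rule — branch into F V  //  F (Z ∨ ¬X).
              branch 2.1.2.1 (add F V):
                ○ open, literals {V=false, X=false}.
              branch 2.1.2.2 (add F (Z ∨ ¬X)):
                F (Z ∨ ¬X): α-rule — add F Z, F ¬X.
                × closes — contains both X and ¬X.
      branch 2.2 (add F X):
        T ((U → W) ∨ ¬X): β-rule — branch into T (U → W)  //  T ¬X.
          branch 2.2.1 (add T (U → W)):
            T (U → W): β-rule — branch into F U  //  T W.
              branch 2.2.1.1 (add F U):
                ○ open, literals {U=false, X=false}.
              branch 2.2.1.2 (add T W):
                ○ open, literals {W=true, X=false}.
          branch 2.2.2 (add T ¬X):
            ○ open, literals {X=false}.
2 branches closed, 9 open.
An open branch gives a countermodel: U=true, V=true, W=false, X=true, Z=true (unmentioned atoms arbitrary); under it the original formula is false.

Not valid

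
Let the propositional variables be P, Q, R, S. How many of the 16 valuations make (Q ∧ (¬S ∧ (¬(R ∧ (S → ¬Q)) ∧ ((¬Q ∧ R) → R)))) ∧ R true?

Initial set: {((Q ∧ (¬S ∧ (¬(R ∧ (S → ¬Q)) ∧ ((¬Q ∧ R) → R)))) ∧ R)}.
((Q ∧ (¬S ∧ (¬(R ∧ (S → ¬Q)) ∧ ((¬Q ∧ R) → R)))) ∧ R): α-rule — add (Q ∧ (¬S ∧ (¬(R ∧ (S → ¬Q)) ∧ ((¬Q ∧ R) → R)))), R.
(Q ∧ (¬S ∧ (¬(R ∧ (S → ¬Q)) ∧ ((¬Q ∧ R) → R)))): α-rule — add Q, (¬S ∧ (¬(R ∧ (S → ¬Q)) ∧ ((¬Q ∧ R) → R))).
(¬S ∧ (¬(R ∧ (S → ¬Q)) ∧ ((¬Q ∧ R) → R))): α-rule — add ¬S, (¬(R ∧ (S → ¬Q)) ∧ ((¬Q ∧ R) → R)).
(¬(R ∧ (S → ¬Q)) ∧ ((¬Q ∧ R) → R)): α-rule — add ¬(R ∧ (S → ¬Q)), ((¬Q ∧ R) → R).
¬(R ∧ (S → ¬Q)): β-rule — branch into ¬R  //  ¬(S → ¬Q).
  branch 1 (add ¬R):
    × closes — contains both R and ¬R.
  branch 2 (add ¬(S → ¬Q)):
    ¬(S → ¬Q): α-rule — add S, ¬¬Q.
    × closes — contains both S and ¬S.
All 2 branches close.
No open branches: the formula has 0 satisfying assignments.

0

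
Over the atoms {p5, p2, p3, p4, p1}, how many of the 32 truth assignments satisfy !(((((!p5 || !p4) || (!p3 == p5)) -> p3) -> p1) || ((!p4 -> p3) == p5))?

4

Initial set: {T !(((((!p5 || !p4) || (!p3 == p5)) -> p3) -> p1) || ((!p4 -> p3) == p5))}.
T !(((((!p5 || !p4) || (!p3 == p5)) -> p3) -> p1) || ((!p4 -> p3) == p5)): α-rule — add F ((((!p5 || !p4) || (!p3 == p5)) -> p3) -> p1), F ((!p4 -> p3) == p5).
F ((((!p5 || !p4) || (!p3 == p5)) -> p3) -> p1): α-rule — add T (((!p5 || !p4) || (!p3 == p5)) -> p3), F p1.
F ((!p4 -> p3) == p5): β-rule — branch into T (!p4 -> p3), F p5  //  F (!p4 -> p3), T p5.
  branch 1 (add T (!p4 -> p3), F p5):
    T (((!p5 || !p4) || (!p3 == p5)) -> p3): β-rule — branch into F ((!p5 || !p4) || (!p3 == p5))  //  T p3.
      branch 1.1 (add F ((!p5 || !p4) || (!p3 == p5))):
        F ((!p5 || !p4) || (!p3 == p5)): α-rule — add F (!p5 || !p4), F (!p3 == p5).
        F (!p5 || !p4): α-rule — add F !p5, F !p4.
        × closes — contains both p5 and !p5.
      branch 1.2 (add T p3):
        T (!p4 -> p3): β-rule — branch into F !p4  //  T p3.
          branch 1.2.1 (add F !p4):
            ○ open, literals {p1=F, p3=T, p4=T, p5=F}.
          branch 1.2.2 (add T p3):
            ○ open, literals {p1=F, p3=T, p5=F}.
  branch 2 (add F (!p4 -> p3), T p5):
    F (!p4 -> p3): α-rule — add T !p4, F p3.
    T (((!p5 || !p4) || (!p3 == p5)) -> p3): β-rule — branch into F ((!p5 || !p4) || (!p3 == p5))  //  T p3.
      branch 2.1 (add F ((!p5 || !p4) || (!p3 == p5))):
        F ((!p5 || !p4) || (!p3 == p5)): α-rule — add F (!p5 || !p4), F (!p3 == p5).
        F (!p5 || !p4): α-rule — add F !p5, F !p4.
        × closes — contains both p4 and !p4.
      branch 2.2 (add T p3):
        × closes — contains both p3 and !p3.
3 branches closed, 2 open.
Each open branch fixes some atoms; the unmentioned ones are free. Counting distinct full assignments: branch {p1=F, p3=T, p4=T, p5=F} (p2) contributes 2 new; branch {p1=F, p3=T, p5=F} (p2, p4) contributes 2 new. Total: 4.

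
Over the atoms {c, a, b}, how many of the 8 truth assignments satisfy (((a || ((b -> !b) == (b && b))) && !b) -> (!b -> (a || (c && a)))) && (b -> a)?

6

Initial set: {((((a || ((b -> !b) == (b && b))) && !b) -> (!b -> (a || (c && a)))) && (b -> a))}.
((((a || ((b -> !b) == (b && b))) && !b) -> (!b -> (a || (c && a)))) && (b -> a)): α-rule — add (((a || ((b -> !b) == (b && b))) && !b) -> (!b -> (a || (c && a)))), (b -> a).
(((a || ((b -> !b) == (b && b))) && !b) -> (!b -> (a || (c && a)))): β-rule — branch into !((a || ((b -> !b) == (b && b))) && !b)  //  (!b -> (a || (c && a))).
  branch 1 (add !((a || ((b -> !b) == (b && b))) && !b)):
    (b -> a): β-rule — branch into !b  //  a.
      branch 1.1 (add !b):
        !((a || ((b -> !b) == (b && b))) && !b): β-rule — branch into !(a || ((b -> !b) == (b && b)))  //  !!b.
          branch 1.1.1 (add !(a || ((b -> !b) == (b && b)))):
            !(a || ((b -> !b) == (b && b))): α-rule — add !a, !((b -> !b) == (b && b)).
            !((b -> !b) == (b && b)): β-rule — branch into (b -> !b), !(b && b)  //  !(b -> !b), (b && b).
              branch 1.1.1.1 (add (b -> !b), !(b && b)):
                (b -> !b): β-rule — branch into !b  //  !b.
                  branch 1.1.1.1.1 (add !b):
                    !(b && b): β-rule — branch into !b  //  !b.
                      branch 1.1.1.1.1.1 (add !b):
                        ○ open, literals {a=false, b=false}.
                      branch 1.1.1.1.1.2 (add !b):
                        ○ open, literals {a=false, b=false}.
                  branch 1.1.1.1.2 (add !b):
                    !(b && b): β-rule — branch into !b  //  !b.
                      branch 1.1.1.1.2.1 (add !b):
                        ○ open, literals {a=false, b=false}.
                      branch 1.1.1.1.2.2 (add !b):
                        ○ open, literals {a=false, b=false}.
              branch 1.1.1.2 (add !(b -> !b), (b && b)):
                !(b -> !b): α-rule — add b, !!b.
                × closes — contains both b and !b.
          branch 1.1.2 (add !!b):
            × closes — contains both b and !b.
      branch 1.2 (add a):
        !((a || ((b -> !b) == (b && b))) && !b): β-rule — branch into !(a || ((b -> !b) == (b && b)))  //  !!b.
          branch 1.2.1 (add !(a || ((b -> !b) == (b && b)))):
            !(a || ((b -> !b) == (b && b))): α-rule — add !a, !((b -> !b) == (b && b)).
            × closes — contains both a and !a.
          branch 1.2.2 (add !!b):
            ○ open, literals {a=true, b=true}.
  branch 2 (add (!b -> (a || (c && a)))):
    (b -> a): β-rule — branch into !b  //  a.
      branch 2.1 (add !b):
        (!b -> (a || (c && a))): β-rule — branch into !!b  //  (a || (c && a)).
          branch 2.1.1 (add !!b):
            × closes — contains both b and !b.
          branch 2.1.2 (add (a || (c && a))):
            (a || (c && a)): β-rule — branch into a  //  (c && a).
              branch 2.1.2.1 (add a):
                ○ open, literals {a=true, b=false}.
              branch 2.1.2.2 (add (c && a)):
                (c && a): α-rule — add c, a.
                ○ open, literals {a=true, b=false, c=true}.
      branch 2.2 (add a):
        (!b -> (a || (c && a))): β-rule — branch into !!b  //  (a || (c && a)).
          branch 2.2.1 (add !!b):
            ○ open, literals {a=true, b=true}.
          branch 2.2.2 (add (a || (c && a))):
            (a || (c && a)): β-rule — branch into a  //  (c && a).
              branch 2.2.2.1 (add a):
                ○ open, literals {a=true}.
              branch 2.2.2.2 (add (c && a)):
                (c && a): α-rule — add c, a.
                ○ open, literals {a=true, c=true}.
4 branches closed, 10 open.
Each open branch fixes some atoms; the unmentioned ones are free. Counting distinct full assignments: branch {a=false, b=false} (c) contributes 2 new; branch {a=false, b=false} (c) contributes 0 new; branch {a=false, b=false} (c) contributes 0 new; branch {a=false, b=false} (c) contributes 0 new; branch {a=true, b=true} (c) contributes 2 new; branch {a=true, b=false} (c) contributes 2 new; branch {a=true, b=false, c=true} (none free) contributes 0 new; branch {a=true, b=true} (c) contributes 0 new; branch {a=true} (c, b) contributes 0 new; branch {a=true, c=true} (b) contributes 0 new. Total: 6.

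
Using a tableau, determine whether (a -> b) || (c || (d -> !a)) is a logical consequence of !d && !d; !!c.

Initial set: {T (!d && !d); T !!c; F ((a -> b) || (c || (d -> !a)))}.
T (!d && !d): α-rule — add T !d, T !d.
T !!c: drop double negation, giving T c.
F ((a -> b) || (c || (d -> !a))): α-rule — add F (a -> b), F (c || (d -> !a)).
F (a -> b): α-rule — add T a, F b.
F (c || (d -> !a)): α-rule — add F c, F (d -> !a).
× closes — contains both c and !c.
All 1 branch closes.
Every branch closed, so the premises entail the conclusion.

Yes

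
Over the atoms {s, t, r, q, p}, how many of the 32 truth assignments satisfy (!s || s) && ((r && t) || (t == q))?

20

Initial set: {((!s || s) && ((r && t) || (t == q)))}.
((!s || s) && ((r && t) || (t == q))): α-rule — add (!s || s), ((r && t) || (t == q)).
(!s || s): β-rule — branch into !s  //  s.
  branch 1 (add !s):
    ((r && t) || (t == q)): β-rule — branch into (r && t)  //  (t == q).
      branch 1.1 (add (r && t)):
        (r && t): α-rule — add r, t.
        ○ open, literals {r=true, s=false, t=true}.
      branch 1.2 (add (t == q)):
        (t == q): β-rule — branch into t, q  //  !t, !q.
          branch 1.2.1 (add t, q):
            ○ open, literals {q=true, s=false, t=true}.
          branch 1.2.2 (add !t, !q):
            ○ open, literals {q=false, s=false, t=false}.
  branch 2 (add s):
    ((r && t) || (t == q)): β-rule — branch into (r && t)  //  (t == q).
      branch 2.1 (add (r && t)):
        (r && t): α-rule — add r, t.
        ○ open, literals {r=true, s=true, t=true}.
      branch 2.2 (add (t == q)):
        (t == q): β-rule — branch into t, q  //  !t, !q.
          branch 2.2.1 (add t, q):
            ○ open, literals {q=true, s=true, t=true}.
          branch 2.2.2 (add !t, !q):
            ○ open, literals {q=false, s=true, t=false}.
0 branches closed, 6 open.
Each open branch fixes some atoms; the unmentioned ones are free. Counting distinct full assignments: branch {r=true, s=false, t=true} (q, p) contributes 4 new; branch {q=true, s=false, t=true} (r, p) contributes 2 new; branch {q=false, s=false, t=false} (r, p) contributes 4 new; branch {r=true, s=true, t=true} (q, p) contributes 4 new; branch {q=true, s=true, t=true} (r, p) contributes 2 new; branch {q=false, s=true, t=false} (r, p) contributes 4 new. Total: 20.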